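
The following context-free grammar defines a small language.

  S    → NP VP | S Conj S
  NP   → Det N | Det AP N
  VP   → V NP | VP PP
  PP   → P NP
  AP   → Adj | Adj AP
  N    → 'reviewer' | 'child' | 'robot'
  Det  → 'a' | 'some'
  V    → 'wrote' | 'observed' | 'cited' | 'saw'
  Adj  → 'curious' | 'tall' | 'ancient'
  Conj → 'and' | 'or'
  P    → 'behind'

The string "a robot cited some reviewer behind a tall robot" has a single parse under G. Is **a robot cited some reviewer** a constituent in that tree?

No

[S [NP [Det a] [N robot]] [VP [VP [V cited] [NP [Det some] [N reviewer]]] [PP [P behind] [NP [Det a] [AP [Adj tall]] [N robot]]]]]
The smallest constituent containing 'a robot cited some reviewer' is the S spanning 'a robot cited some reviewer behind a tall robot'; no single node in the tree dominates exactly the given words.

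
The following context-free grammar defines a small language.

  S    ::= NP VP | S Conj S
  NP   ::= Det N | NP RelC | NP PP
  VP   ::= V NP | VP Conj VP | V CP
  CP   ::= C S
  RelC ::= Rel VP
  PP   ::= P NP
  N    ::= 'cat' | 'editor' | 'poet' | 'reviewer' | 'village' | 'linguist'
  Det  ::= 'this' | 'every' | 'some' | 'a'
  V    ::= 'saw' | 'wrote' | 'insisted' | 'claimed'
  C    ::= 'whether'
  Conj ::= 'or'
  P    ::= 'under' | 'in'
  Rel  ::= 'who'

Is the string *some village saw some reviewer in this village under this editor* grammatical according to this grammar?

[S [NP [Det some] [N village]] [VP [V saw] [NP [NP [Det some] [N reviewer]] [PP [P in] [NP [NP [Det this] [N village]] [PP [P under] [NP [Det this] [N editor]]]]]]]]
Each bracket corresponds to one application of a listed rule, so the string is derivable from S.

Grammatical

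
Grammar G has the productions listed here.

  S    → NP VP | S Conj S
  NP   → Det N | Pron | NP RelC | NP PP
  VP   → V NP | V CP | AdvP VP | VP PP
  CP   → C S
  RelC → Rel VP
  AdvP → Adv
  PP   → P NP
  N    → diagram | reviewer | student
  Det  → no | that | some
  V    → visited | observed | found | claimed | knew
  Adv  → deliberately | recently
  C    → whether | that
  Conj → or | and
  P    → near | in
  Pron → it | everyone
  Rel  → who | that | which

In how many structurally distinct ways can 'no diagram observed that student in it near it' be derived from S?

Two of the 5 distinct bracketings:
[S [NP [Det no] [N diagram]] [VP [V observed] [NP [NP [Det that] [N student]] [PP [P in] [NP [NP [Pron it]] [PP [P near] [NP [Pron it]]]]]]]]
[S [NP [Det no] [N diagram]] [VP [V observed] [NP [NP [NP [Det that] [N student]] [PP [P in] [NP [Pron it]]]] [PP [P near] [NP [Pron it]]]]]]
The trees differ in how a recursive rule is bracketed over the same span.

5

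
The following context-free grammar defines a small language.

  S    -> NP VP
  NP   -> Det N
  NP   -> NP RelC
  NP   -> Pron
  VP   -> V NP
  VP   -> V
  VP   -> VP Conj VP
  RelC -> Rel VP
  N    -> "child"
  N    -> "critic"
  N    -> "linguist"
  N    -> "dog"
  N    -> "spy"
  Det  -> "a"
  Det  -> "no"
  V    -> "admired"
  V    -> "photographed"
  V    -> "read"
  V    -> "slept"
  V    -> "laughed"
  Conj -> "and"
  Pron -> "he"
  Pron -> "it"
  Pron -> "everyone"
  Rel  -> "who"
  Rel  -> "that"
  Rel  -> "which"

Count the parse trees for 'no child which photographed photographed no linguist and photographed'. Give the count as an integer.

1

[S [NP [NP [Det no] [N child]] [RelC [Rel which] [VP [V photographed]]]] [VP [VP [V photographed] [NP [Det no] [N linguist]]] [Conj and] [VP [V photographed]]]]
No rule offers an alternative attachment or grouping for any span, so this is the only derivation.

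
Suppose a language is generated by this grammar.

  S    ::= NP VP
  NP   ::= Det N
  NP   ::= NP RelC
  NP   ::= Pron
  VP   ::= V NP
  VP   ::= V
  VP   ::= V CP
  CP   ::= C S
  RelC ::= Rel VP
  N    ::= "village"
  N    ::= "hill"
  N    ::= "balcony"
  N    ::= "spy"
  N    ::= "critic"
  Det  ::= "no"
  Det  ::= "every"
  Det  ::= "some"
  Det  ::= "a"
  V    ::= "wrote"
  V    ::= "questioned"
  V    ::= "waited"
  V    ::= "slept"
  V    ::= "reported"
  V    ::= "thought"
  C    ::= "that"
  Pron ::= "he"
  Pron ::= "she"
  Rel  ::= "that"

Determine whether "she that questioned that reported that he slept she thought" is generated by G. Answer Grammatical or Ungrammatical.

Grammatical

[S [NP [NP [NP [Pron she]] [RelC [Rel that] [VP [V questioned]]]] [RelC [Rel that] [VP [V reported] [CP [C that] [S [NP [Pron he]] [VP [V slept] [NP [Pron she]]]]]]]] [VP [V thought]]]
The bracketing above is licensed at every node by one of the given productions, with S at the root.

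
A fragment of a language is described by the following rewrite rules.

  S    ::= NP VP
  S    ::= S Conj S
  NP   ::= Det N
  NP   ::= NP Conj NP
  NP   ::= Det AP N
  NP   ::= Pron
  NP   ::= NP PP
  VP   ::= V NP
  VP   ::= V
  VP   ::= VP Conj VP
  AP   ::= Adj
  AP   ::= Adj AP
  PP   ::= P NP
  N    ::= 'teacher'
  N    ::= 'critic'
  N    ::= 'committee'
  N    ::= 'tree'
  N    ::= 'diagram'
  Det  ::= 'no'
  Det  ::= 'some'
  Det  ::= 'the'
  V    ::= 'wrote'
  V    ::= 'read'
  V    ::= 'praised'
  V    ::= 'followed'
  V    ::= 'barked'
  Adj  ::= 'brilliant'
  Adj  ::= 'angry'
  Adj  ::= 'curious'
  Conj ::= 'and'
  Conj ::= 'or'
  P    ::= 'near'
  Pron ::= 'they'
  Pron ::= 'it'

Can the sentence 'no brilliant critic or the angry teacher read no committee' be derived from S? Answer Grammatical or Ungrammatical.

[S [NP [NP [Det no] [AP [Adj brilliant]] [N critic]] [Conj or] [NP [Det the] [AP [Adj angry]] [N teacher]]] [VP [V read] [NP [Det no] [N committee]]]]
The bracketing above is licensed at every node by one of the given productions, with S at the root.

Grammatical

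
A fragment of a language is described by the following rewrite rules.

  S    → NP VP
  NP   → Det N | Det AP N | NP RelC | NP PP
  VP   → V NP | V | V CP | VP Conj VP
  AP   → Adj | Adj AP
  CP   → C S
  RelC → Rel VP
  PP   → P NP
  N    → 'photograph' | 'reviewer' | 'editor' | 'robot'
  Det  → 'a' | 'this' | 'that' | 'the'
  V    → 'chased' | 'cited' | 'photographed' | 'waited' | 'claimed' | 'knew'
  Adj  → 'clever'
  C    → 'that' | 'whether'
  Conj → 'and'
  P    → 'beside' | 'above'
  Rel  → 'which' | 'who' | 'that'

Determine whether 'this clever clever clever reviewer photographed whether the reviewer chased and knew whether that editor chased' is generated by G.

[S [NP [Det this] [AP [Adj clever] [AP [Adj clever] [AP [Adj clever]]]] [N reviewer]] [VP [V photographed] [CP [C whether] [S [NP [Det the] [N reviewer]] [VP [VP [V chased]] [Conj and] [VP [V knew] [CP [C whether] [S [NP [Det that] [N editor]] [VP [V chased]]]]]]]]]]
Each bracket corresponds to one application of a listed rule, so the string is derivable from S.

Grammatical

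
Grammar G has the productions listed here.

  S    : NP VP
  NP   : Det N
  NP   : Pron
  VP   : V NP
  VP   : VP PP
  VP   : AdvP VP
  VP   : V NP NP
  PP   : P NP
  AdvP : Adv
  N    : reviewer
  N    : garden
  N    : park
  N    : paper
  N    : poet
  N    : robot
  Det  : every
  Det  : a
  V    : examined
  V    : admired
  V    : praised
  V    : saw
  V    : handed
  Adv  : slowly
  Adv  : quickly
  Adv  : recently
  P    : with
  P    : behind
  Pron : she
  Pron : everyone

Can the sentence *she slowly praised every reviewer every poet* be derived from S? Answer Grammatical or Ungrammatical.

[S [NP [Pron she]] [VP [AdvP [Adv slowly]] [VP [V praised] [NP [Det every] [N reviewer]] [NP [Det every] [N poet]]]]]
The bracketing above is licensed at every node by one of the given productions, with S at the root.

Grammatical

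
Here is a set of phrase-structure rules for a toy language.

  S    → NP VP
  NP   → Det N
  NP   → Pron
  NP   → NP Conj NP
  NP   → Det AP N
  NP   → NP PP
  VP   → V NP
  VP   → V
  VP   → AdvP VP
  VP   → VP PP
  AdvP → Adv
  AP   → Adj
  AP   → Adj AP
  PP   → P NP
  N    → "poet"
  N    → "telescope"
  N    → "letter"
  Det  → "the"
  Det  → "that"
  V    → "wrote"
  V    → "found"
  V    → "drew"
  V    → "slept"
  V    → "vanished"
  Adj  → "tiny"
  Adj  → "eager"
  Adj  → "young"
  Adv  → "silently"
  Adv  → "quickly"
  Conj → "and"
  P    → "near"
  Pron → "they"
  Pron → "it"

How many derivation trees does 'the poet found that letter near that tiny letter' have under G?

2

The two bracketings:
[S [NP [Det the] [N poet]] [VP [V found] [NP [NP [Det that] [N letter]] [PP [P near] [NP [Det that] [AP [Adj tiny]] [N letter]]]]]]
[S [NP [Det the] [N poet]] [VP [VP [V found] [NP [Det that] [N letter]]] [PP [P near] [NP [Det that] [AP [Adj tiny]] [N letter]]]]]
The difference turns on whether NP → NP PP is used at the relevant span, versus an alternative expansion of NP.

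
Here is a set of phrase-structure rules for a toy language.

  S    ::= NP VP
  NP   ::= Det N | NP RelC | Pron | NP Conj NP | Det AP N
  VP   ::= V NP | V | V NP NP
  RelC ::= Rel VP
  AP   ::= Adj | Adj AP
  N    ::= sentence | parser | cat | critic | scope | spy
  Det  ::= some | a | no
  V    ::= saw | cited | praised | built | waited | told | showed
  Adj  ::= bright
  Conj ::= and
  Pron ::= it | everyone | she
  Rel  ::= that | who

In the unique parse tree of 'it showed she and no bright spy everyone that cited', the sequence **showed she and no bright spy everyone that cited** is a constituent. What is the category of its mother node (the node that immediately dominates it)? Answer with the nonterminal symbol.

S

[S [NP [Pron it]] [VP [V showed] [NP [NP [Pron she]] [Conj and] [NP [Det no] [AP [Adj bright]] [N spy]]] [NP [NP [Pron everyone]] [RelC [Rel that] [VP [V cited]]]]]]
The span 'showed she and no bright spy everyone that cited' is the VP node built by VP → V NP NP.
Its mother is the S built by S → NP VP.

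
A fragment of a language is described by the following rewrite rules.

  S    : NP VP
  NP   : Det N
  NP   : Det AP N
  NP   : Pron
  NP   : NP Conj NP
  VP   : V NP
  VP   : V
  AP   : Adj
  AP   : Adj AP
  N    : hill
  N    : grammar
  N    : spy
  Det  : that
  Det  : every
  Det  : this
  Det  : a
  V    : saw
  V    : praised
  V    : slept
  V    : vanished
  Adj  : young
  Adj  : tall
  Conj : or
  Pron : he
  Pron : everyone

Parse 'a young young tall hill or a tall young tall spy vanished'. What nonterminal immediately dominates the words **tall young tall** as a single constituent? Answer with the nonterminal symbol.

S
  NP
    NP
      Det: a
      AP
        Adj: young
        AP
          Adj: young
          AP
            Adj: tall
      N: hill
    Conj: or
    NP
      Det: a
      AP
        Adj: tall
        AP
          Adj: young
          AP
            Adj: tall
      N: spy
  VP
    V: vanished
The span 'tall young tall' is the AP node built by AP → Adj AP.

AP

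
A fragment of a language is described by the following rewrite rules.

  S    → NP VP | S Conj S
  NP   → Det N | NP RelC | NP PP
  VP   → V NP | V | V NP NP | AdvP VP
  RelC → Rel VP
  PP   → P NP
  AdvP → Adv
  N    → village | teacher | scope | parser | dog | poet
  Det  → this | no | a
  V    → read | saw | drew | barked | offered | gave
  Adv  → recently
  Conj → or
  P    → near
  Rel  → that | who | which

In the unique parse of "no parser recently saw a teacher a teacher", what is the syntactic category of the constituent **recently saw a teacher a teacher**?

[S [NP [Det no] [N parser]] [VP [AdvP [Adv recently]] [VP [V saw] [NP [Det a] [N teacher]] [NP [Det a] [N teacher]]]]]
The span 'recently saw a teacher a teacher' is the VP node built by VP → AdvP VP.

VP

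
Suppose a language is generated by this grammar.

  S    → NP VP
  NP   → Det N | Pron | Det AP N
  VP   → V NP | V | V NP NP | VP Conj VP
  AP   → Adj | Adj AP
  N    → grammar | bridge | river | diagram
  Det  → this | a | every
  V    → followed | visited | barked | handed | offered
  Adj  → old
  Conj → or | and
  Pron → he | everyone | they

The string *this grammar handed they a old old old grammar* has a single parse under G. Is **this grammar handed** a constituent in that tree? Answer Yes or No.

[S [NP [Det this] [N grammar]] [VP [V handed] [NP [Pron they]] [NP [Det a] [AP [Adj old] [AP [Adj old] [AP [Adj old]]]] [N grammar]]]]
The smallest constituent containing 'this grammar handed' is the S spanning 'this grammar handed they a old old old grammar'; no single node in the tree dominates exactly the given words.

No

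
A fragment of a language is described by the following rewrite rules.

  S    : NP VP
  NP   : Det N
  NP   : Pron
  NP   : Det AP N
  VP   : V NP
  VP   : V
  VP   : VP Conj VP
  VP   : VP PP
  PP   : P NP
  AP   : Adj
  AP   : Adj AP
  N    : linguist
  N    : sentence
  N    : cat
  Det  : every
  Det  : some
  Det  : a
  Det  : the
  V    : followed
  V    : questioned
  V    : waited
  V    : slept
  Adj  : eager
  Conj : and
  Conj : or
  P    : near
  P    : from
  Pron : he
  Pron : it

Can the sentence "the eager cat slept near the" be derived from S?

Ungrammatical

For S → NP VP, the only prefix that parses as NP is 'the eager cat', but the remainder 'slept near the' is not a VP under these rules.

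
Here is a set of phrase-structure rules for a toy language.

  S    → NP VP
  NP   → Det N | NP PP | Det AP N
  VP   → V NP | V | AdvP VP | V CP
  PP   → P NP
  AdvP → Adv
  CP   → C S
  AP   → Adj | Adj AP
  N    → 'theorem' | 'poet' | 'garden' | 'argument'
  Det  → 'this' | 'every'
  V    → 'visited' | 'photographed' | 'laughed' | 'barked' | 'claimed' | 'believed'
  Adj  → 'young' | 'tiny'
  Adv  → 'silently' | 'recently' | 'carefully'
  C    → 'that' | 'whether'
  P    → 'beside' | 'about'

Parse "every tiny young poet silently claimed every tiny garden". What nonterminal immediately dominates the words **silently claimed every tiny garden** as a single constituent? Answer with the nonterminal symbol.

[S [NP [Det every] [AP [Adj tiny] [AP [Adj young]]] [N poet]] [VP [AdvP [Adv silently]] [VP [V claimed] [NP [Det every] [AP [Adj tiny]] [N garden]]]]]
The span 'silently claimed every tiny garden' is the VP node built by VP → AdvP VP.

VP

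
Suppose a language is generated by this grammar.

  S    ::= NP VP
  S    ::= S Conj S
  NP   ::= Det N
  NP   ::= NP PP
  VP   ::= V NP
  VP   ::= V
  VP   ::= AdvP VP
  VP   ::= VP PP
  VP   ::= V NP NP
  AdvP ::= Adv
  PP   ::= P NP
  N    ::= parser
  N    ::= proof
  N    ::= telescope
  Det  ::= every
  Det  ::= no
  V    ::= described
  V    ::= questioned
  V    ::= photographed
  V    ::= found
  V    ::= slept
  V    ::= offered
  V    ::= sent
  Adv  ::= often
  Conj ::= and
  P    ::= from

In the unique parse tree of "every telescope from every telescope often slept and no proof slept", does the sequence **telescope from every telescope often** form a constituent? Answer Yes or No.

[S [S [NP [NP [Det every] [N telescope]] [PP [P from] [NP [Det every] [N telescope]]]] [VP [AdvP [Adv often]] [VP [V slept]]]] [Conj and] [S [NP [Det no] [N proof]] [VP [V slept]]]]
The smallest constituent containing 'telescope from every telescope often' is the S spanning 'every telescope from every telescope often slept'; no single node in the tree dominates exactly the given words.

No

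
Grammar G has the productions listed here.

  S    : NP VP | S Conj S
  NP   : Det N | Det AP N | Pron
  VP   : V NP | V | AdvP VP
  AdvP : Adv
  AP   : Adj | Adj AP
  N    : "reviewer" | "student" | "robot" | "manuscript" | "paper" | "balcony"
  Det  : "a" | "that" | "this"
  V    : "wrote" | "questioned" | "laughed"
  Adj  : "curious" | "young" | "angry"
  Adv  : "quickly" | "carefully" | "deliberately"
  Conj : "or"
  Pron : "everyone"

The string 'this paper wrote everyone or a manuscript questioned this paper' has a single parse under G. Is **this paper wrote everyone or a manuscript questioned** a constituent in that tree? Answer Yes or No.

[S [S [NP [Det this] [N paper]] [VP [V wrote] [NP [Pron everyone]]]] [Conj or] [S [NP [Det a] [N manuscript]] [VP [V questioned] [NP [Det this] [N paper]]]]]
The smallest constituent containing 'this paper wrote everyone or a manuscript questioned' is the S spanning 'this paper wrote everyone or a manuscript questioned this paper'; no single node in the tree dominates exactly the given words.

No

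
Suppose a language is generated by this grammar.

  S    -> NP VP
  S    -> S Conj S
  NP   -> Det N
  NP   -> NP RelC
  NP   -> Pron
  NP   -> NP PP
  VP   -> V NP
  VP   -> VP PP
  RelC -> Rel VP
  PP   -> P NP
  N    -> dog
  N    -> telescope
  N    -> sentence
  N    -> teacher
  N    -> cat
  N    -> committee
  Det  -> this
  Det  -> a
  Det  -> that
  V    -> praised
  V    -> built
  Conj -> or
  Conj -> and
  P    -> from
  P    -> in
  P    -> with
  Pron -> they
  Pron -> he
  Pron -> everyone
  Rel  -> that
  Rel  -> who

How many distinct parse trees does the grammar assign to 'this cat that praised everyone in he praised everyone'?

3

Two of the 3 distinct bracketings:
[S [NP [NP [Det this] [N cat]] [RelC [Rel that] [VP [V praised] [NP [NP [Pron everyone]] [PP [P in] [NP [Pron he]]]]]]] [VP [V praised] [NP [Pron everyone]]]]
[S [NP [NP [Det this] [N cat]] [RelC [Rel that] [VP [VP [V praised] [NP [Pron everyone]]] [PP [P in] [NP [Pron he]]]]]] [VP [V praised] [NP [Pron everyone]]]]
The difference turns on whether NP → NP PP is used at the relevant span, versus an alternative expansion of NP.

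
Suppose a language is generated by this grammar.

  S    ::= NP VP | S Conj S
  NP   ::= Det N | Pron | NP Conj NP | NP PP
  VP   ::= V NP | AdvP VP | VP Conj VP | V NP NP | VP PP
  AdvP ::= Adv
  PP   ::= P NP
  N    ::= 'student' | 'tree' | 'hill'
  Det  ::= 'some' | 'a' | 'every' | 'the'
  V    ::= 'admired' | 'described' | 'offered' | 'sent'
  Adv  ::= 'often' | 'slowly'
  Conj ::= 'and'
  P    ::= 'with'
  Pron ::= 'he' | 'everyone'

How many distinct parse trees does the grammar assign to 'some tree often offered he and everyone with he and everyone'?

Two of the 7 distinct bracketings:
[S [NP [Det some] [N tree]] [VP [AdvP [Adv often]] [VP [V offered] [NP [NP [Pron he]] [Conj and] [NP [NP [NP [Pron everyone]] [PP [P with] [NP [Pron he]]]] [Conj and] [NP [Pron everyone]]]]]]]
[S [NP [Det some] [N tree]] [VP [AdvP [Adv often]] [VP [V offered] [NP [NP [Pron he]] [Conj and] [NP [NP [Pron everyone]] [PP [P with] [NP [NP [Pron he]] [Conj and] [NP [Pron everyone]]]]]]]]]
The trees differ in how a recursive rule is bracketed over the same span.

7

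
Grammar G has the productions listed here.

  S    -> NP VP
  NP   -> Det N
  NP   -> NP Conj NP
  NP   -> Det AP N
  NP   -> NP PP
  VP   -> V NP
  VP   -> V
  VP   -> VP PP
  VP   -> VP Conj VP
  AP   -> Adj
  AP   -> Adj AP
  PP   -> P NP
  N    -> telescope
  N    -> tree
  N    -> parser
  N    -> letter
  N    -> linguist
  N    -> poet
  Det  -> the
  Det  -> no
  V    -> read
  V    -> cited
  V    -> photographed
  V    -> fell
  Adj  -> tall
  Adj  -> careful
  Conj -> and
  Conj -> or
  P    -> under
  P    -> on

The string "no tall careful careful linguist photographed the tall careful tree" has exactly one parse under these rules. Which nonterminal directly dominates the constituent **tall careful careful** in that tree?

[S [NP [Det no] [AP [Adj tall] [AP [Adj careful] [AP [Adj careful]]]] [N linguist]] [VP [V photographed] [NP [Det the] [AP [Adj tall] [AP [Adj careful]]] [N tree]]]]
The span 'tall careful careful' is the AP node built by AP → Adj AP.
Its mother is the NP built by NP → Det AP N.

NP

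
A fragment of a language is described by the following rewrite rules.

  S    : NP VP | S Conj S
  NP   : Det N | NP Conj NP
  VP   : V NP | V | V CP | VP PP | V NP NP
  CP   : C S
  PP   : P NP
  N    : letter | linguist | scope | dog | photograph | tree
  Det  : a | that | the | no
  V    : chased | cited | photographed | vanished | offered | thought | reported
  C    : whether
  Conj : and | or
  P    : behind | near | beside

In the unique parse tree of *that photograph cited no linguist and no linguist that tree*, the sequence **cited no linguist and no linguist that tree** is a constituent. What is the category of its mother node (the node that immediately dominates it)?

S
  NP
    Det: that
    N: photograph
  VP
    V: cited
    NP
      NP
        Det: no
        N: linguist
      Conj: and
      NP
        Det: no
        N: linguist
    NP
      Det: that
      N: tree
The span 'cited no linguist and no linguist that tree' is the VP node built by VP → V NP NP.
Its mother is the S built by S → NP VP.

S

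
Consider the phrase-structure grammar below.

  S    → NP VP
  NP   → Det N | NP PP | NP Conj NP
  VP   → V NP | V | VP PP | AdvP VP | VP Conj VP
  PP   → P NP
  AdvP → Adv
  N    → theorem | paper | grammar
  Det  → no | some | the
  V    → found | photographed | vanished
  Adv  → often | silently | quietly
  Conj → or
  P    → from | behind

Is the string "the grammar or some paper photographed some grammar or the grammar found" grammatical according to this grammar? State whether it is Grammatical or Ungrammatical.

Ungrammatical

For S → NP VP, every NP-prefix leaves a non-VP remainder: after 'the grammar' the remainder is not a VP; after 'the grammar or some paper' the remainder is not a VP.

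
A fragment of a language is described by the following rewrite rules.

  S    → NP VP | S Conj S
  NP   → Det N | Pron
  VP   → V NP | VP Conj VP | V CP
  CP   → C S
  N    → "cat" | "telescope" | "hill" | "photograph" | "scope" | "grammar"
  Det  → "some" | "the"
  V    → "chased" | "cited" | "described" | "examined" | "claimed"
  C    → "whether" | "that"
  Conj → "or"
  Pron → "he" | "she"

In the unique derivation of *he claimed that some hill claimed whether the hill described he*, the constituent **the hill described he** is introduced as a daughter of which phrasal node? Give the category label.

S
  NP
    Pron: he
  VP
    V: claimed
    CP
      C: that
      S
        NP
          Det: some
          N: hill
        VP
          V: claimed
          CP
            C: whether
            S
              NP
                Det: the
                N: hill
              VP
                V: described
                NP
                  Pron: he
The span 'the hill described he' is the S node built by S → NP VP.
Its mother is the CP built by CP → C S.

CP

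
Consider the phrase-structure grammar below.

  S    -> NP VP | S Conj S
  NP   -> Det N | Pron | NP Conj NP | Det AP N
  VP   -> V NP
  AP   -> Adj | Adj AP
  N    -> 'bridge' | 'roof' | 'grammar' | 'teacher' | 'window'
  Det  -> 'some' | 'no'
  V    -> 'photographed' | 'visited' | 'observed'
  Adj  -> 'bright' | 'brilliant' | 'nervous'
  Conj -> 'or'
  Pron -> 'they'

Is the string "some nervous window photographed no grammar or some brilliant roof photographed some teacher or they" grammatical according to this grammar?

Grammatical

[S [S [NP [Det some] [AP [Adj nervous]] [N window]] [VP [V photographed] [NP [Det no] [N grammar]]]] [Conj or] [S [NP [Det some] [AP [Adj brilliant]] [N roof]] [VP [V photographed] [NP [NP [Det some] [N teacher]] [Conj or] [NP [Pron they]]]]]]
Every word is introduced by a lexical rule and the phrasal rules combine the resulting categories into a single S.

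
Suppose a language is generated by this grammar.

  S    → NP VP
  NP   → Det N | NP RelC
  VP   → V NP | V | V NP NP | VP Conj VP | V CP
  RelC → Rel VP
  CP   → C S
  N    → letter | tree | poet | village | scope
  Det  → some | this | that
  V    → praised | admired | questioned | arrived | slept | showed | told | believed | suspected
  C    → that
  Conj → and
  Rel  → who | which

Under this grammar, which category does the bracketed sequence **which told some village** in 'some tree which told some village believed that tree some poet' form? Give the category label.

RelC

[S [NP [NP [Det some] [N tree]] [RelC [Rel which] [VP [V told] [NP [Det some] [N village]]]]] [VP [V believed] [NP [Det that] [N tree]] [NP [Det some] [N poet]]]]
The span 'which told some village' is the RelC node built by RelC → Rel VP.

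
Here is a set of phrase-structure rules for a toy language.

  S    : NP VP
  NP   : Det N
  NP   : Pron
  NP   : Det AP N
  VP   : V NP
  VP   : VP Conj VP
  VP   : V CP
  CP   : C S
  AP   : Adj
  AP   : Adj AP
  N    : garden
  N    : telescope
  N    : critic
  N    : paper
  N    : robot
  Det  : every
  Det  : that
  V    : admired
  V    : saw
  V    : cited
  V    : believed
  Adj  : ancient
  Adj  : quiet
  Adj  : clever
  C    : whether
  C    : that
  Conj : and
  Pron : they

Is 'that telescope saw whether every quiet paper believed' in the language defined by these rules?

Ungrammatical

For S → NP VP, the only prefix that parses as NP is 'that telescope', but the remainder 'saw whether every quiet paper believed' is not a VP under these rules.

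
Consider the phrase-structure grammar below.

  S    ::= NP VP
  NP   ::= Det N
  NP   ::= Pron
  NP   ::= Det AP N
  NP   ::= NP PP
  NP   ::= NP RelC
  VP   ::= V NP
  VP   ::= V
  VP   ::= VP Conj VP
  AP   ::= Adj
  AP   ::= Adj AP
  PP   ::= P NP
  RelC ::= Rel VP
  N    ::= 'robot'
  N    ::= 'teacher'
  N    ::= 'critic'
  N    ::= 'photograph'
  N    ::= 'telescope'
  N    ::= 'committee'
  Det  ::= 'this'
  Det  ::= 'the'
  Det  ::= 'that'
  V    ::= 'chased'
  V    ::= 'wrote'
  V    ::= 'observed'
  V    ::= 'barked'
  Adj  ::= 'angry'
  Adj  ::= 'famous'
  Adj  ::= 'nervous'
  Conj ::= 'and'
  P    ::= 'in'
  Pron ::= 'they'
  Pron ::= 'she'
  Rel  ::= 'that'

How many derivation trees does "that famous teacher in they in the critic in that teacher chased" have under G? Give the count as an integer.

5

Two of the 5 distinct bracketings:
[S [NP [NP [Det that] [AP [Adj famous]] [N teacher]] [PP [P in] [NP [NP [Pron they]] [PP [P in] [NP [NP [Det the] [N critic]] [PP [P in] [NP [Det that] [N teacher]]]]]]]] [VP [V chased]]]
[S [NP [NP [Det that] [AP [Adj famous]] [N teacher]] [PP [P in] [NP [NP [NP [Pron they]] [PP [P in] [NP [Det the] [N critic]]]] [PP [P in] [NP [Det that] [N teacher]]]]]] [VP [V chased]]]
The trees differ in how a recursive rule is bracketed over the same span.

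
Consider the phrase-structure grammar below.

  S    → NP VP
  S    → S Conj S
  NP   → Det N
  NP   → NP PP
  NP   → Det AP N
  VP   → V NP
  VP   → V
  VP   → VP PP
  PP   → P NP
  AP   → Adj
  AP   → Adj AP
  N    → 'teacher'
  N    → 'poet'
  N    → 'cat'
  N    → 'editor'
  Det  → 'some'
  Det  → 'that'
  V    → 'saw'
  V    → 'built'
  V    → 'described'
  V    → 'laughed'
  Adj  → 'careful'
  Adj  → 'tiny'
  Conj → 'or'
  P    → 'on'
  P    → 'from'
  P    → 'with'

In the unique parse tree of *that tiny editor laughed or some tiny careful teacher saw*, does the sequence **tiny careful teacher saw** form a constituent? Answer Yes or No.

No

[S [S [NP [Det that] [AP [Adj tiny]] [N editor]] [VP [V laughed]]] [Conj or] [S [NP [Det some] [AP [Adj tiny] [AP [Adj careful]]] [N teacher]] [VP [V saw]]]]
The smallest constituent containing 'tiny careful teacher saw' is the S spanning 'some tiny careful teacher saw'; no single node in the tree dominates exactly the given words.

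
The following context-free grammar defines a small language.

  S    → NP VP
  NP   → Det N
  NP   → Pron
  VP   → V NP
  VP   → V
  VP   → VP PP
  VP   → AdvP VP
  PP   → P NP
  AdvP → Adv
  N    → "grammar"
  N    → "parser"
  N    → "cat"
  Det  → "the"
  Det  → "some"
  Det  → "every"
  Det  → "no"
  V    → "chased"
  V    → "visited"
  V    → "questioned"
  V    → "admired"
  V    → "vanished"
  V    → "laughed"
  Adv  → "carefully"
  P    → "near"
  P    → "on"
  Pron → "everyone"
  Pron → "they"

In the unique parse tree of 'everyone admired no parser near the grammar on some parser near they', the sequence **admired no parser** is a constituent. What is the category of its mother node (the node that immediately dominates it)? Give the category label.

VP

[S [NP [Pron everyone]] [VP [VP [VP [VP [V admired] [NP [Det no] [N parser]]] [PP [P near] [NP [Det the] [N grammar]]]] [PP [P on] [NP [Det some] [N parser]]]] [PP [P near] [NP [Pron they]]]]]
The span 'admired no parser' is the VP node built by VP → V NP.
Its mother is the VP built by VP → VP PP.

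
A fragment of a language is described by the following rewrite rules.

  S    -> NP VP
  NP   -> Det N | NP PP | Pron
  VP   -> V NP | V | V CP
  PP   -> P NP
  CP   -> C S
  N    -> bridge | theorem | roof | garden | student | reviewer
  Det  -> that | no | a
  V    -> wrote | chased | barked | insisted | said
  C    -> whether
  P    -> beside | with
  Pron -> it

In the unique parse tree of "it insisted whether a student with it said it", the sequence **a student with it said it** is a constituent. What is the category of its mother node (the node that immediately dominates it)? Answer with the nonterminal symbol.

S
  NP
    Pron: it
  VP
    V: insisted
    CP
      C: whether
      S
        NP
          NP
            Det: a
            N: student
          PP
            P: with
            NP
              Pron: it
        VP
          V: said
          NP
            Pron: it
The span 'a student with it said it' is the S node built by S → NP VP.
Its mother is the CP built by CP → C S.

CP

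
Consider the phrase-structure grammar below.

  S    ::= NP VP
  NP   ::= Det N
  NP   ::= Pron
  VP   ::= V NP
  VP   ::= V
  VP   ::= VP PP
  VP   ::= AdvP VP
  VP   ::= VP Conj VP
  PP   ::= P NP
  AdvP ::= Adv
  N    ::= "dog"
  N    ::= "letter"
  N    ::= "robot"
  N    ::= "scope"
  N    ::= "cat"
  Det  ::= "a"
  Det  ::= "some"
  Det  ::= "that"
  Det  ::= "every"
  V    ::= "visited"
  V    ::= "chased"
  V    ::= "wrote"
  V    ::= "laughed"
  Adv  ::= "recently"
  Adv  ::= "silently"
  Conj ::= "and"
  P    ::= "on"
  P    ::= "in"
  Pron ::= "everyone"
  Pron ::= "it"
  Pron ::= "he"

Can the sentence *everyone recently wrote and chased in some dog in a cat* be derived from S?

Grammatical

[S [NP [Pron everyone]] [VP [VP [VP [AdvP [Adv recently]] [VP [VP [V wrote]] [Conj and] [VP [V chased]]]] [PP [P in] [NP [Det some] [N dog]]]] [PP [P in] [NP [Det a] [N cat]]]]]
Each bracket corresponds to one application of a listed rule, so the string is derivable from S.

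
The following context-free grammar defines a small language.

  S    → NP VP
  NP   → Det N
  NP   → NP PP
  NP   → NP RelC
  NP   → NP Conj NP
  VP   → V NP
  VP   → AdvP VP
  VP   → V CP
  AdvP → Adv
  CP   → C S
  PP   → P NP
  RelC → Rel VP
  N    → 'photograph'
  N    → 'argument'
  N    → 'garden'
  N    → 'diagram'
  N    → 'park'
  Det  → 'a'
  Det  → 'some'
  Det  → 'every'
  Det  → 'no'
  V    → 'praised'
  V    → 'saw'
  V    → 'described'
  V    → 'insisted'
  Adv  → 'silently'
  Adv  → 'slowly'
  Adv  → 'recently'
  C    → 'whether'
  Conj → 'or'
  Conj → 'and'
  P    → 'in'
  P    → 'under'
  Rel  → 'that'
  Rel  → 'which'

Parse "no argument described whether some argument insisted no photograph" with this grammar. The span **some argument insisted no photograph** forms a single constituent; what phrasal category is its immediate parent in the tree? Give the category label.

CP

S
  NP
    Det: no
    N: argument
  VP
    V: described
    CP
      C: whether
      S
        NP
          Det: some
          N: argument
        VP
          V: insisted
          NP
            Det: no
            N: photograph
The span 'some argument insisted no photograph' is the S node built by S → NP VP.
Its mother is the CP built by CP → C S.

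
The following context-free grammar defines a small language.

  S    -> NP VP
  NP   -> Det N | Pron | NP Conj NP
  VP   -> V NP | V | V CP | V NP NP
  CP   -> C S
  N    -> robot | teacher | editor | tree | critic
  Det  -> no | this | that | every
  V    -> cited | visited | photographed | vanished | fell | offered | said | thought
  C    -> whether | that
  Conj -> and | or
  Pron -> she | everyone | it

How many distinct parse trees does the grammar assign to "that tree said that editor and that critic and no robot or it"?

Two of the 5 distinct bracketings:
[S [NP [Det that] [N tree]] [VP [V said] [NP [NP [Det that] [N editor]] [Conj and] [NP [NP [Det that] [N critic]] [Conj and] [NP [NP [Det no] [N robot]] [Conj or] [NP [Pron it]]]]]]]
[S [NP [Det that] [N tree]] [VP [V said] [NP [NP [Det that] [N editor]] [Conj and] [NP [NP [NP [Det that] [N critic]] [Conj and] [NP [Det no] [N robot]]] [Conj or] [NP [Pron it]]]]]]
The trees differ in how a recursive rule is bracketed over the same span.

5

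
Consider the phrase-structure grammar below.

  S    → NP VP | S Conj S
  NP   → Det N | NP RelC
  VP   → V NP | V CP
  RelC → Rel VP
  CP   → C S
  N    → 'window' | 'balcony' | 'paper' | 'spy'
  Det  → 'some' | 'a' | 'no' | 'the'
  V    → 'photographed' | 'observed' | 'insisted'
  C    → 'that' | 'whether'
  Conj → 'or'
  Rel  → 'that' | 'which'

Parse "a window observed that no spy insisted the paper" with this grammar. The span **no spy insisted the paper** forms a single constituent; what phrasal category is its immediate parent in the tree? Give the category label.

[S [NP [Det a] [N window]] [VP [V observed] [CP [C that] [S [NP [Det no] [N spy]] [VP [V insisted] [NP [Det the] [N paper]]]]]]]
The span 'no spy insisted the paper' is the S node built by S → NP VP.
Its mother is the CP built by CP → C S.

CP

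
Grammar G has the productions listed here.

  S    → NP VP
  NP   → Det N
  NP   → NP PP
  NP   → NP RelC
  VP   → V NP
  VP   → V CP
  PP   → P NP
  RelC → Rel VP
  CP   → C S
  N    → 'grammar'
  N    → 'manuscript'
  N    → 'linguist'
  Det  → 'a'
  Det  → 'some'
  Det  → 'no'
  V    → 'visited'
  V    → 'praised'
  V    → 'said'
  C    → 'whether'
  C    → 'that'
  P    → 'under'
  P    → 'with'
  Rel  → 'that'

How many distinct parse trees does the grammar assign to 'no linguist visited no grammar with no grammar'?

[S [NP [Det no] [N linguist]] [VP [V visited] [NP [NP [Det no] [N grammar]] [PP [P with] [NP [Det no] [N grammar]]]]]]
No rule offers an alternative attachment or grouping for any span, so this is the only derivation.

1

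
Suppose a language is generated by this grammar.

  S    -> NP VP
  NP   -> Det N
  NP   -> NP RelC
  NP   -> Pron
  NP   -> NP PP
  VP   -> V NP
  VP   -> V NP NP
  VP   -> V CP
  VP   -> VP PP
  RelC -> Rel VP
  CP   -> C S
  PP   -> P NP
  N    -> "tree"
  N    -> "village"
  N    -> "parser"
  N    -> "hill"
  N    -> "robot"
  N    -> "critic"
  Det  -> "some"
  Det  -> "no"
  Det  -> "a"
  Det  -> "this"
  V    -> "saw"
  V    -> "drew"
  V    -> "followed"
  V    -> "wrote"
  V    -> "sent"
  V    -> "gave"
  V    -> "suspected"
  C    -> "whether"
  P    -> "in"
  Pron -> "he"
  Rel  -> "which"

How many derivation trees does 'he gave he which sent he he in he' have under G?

6

Two of the 6 distinct bracketings:
[S [NP [Pron he]] [VP [V gave] [NP [NP [Pron he]] [RelC [Rel which] [VP [V sent] [NP [Pron he]] [NP [NP [Pron he]] [PP [P in] [NP [Pron he]]]]]]]]]
[S [NP [Pron he]] [VP [V gave] [NP [NP [Pron he]] [RelC [Rel which] [VP [VP [V sent] [NP [Pron he]] [NP [Pron he]]] [PP [P in] [NP [Pron he]]]]]]]]
The difference turns on whether NP → NP PP is used at the relevant span, versus an alternative expansion of NP.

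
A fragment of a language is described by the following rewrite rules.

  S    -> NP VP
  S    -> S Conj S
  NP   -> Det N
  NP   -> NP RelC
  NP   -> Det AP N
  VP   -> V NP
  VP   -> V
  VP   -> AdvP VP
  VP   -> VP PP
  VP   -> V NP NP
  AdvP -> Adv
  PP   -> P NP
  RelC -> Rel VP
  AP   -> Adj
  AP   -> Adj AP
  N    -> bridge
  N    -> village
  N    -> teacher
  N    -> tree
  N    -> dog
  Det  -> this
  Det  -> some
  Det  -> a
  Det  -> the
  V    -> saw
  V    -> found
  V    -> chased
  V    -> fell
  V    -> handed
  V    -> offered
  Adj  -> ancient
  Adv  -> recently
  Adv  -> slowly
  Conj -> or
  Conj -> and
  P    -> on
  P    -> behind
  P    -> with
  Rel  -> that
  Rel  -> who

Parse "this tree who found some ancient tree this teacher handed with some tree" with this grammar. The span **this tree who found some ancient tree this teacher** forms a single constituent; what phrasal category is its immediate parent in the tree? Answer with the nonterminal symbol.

S

S
  NP
    NP
      Det: this
      N: tree
    RelC
      Rel: who
      VP
        V: found
        NP
          Det: some
          AP
            Adj: ancient
          N: tree
        NP
          Det: this
          N: teacher
  VP
    VP
      V: handed
    PP
      P: with
      NP
        Det: some
        N: tree
The span 'this tree who found some ancient tree this teacher' is the NP node built by NP → NP RelC.
Its mother is the S built by S → NP VP.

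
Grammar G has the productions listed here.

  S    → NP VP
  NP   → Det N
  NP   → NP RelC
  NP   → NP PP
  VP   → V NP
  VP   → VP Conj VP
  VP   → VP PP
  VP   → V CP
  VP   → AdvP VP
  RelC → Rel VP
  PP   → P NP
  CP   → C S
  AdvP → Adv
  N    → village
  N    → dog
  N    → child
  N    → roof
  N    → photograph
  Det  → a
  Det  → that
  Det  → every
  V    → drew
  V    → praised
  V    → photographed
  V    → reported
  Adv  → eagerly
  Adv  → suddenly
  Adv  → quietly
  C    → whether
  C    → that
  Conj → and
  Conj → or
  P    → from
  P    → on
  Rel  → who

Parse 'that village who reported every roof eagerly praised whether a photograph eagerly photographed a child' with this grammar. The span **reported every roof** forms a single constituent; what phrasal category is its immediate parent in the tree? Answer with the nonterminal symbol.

RelC

S
  NP
    NP
      Det: that
      N: village
    RelC
      Rel: who
      VP
        V: reported
        NP
          Det: every
          N: roof
  VP
    AdvP
      Adv: eagerly
    VP
      V: praised
      CP
        C: whether
        S
          NP
            Det: a
            N: photograph
          VP
            AdvP
              Adv: eagerly
            VP
              V: photographed
              NP
                Det: a
                N: child
The span 'reported every roof' is the VP node built by VP → V NP.
Its mother is the RelC built by RelC → Rel VP.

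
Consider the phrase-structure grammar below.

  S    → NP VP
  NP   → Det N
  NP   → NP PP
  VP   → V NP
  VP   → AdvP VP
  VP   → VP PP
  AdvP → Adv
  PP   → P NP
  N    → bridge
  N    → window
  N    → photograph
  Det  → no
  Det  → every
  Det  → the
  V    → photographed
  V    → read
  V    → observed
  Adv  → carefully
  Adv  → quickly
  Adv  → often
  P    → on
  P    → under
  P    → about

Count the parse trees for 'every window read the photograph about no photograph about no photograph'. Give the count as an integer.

5

Two of the 5 distinct bracketings:
[S [NP [Det every] [N window]] [VP [V read] [NP [NP [Det the] [N photograph]] [PP [P about] [NP [NP [Det no] [N photograph]] [PP [P about] [NP [Det no] [N photograph]]]]]]]]
[S [NP [Det every] [N window]] [VP [V read] [NP [NP [NP [Det the] [N photograph]] [PP [P about] [NP [Det no] [N photograph]]]] [PP [P about] [NP [Det no] [N photograph]]]]]]
The trees differ in how a recursive rule is bracketed over the same span.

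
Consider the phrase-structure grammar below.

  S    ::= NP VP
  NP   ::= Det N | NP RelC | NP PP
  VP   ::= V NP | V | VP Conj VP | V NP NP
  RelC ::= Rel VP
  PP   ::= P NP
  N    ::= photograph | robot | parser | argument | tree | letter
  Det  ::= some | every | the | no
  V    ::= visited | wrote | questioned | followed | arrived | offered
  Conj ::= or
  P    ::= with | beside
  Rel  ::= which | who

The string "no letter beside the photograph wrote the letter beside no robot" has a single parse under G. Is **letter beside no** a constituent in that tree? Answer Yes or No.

No

[S [NP [NP [Det no] [N letter]] [PP [P beside] [NP [Det the] [N photograph]]]] [VP [V wrote] [NP [NP [Det the] [N letter]] [PP [P beside] [NP [Det no] [N robot]]]]]]
The smallest constituent containing 'letter beside no' is the NP spanning 'the letter beside no robot'; no single node in the tree dominates exactly the given words.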